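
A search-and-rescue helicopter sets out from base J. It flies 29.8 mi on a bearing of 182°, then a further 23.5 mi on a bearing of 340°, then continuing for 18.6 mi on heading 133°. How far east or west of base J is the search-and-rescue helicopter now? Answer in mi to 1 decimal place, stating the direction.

4.5 mi east

Leg 1 (182°, 29.8 mi): east 29.8 sin 182° = -1.04, north 29.8 cos 182° = -29.78
Leg 2 (340°, 23.5 mi): east 23.5 sin 340° = -8.04, north 23.5 cos 340° = 22.08
Leg 3 (133°, 18.6 mi): east 18.6 sin 133° = 13.60, north 18.6 cos 133° = -12.69
Net east component: 4.53 mi.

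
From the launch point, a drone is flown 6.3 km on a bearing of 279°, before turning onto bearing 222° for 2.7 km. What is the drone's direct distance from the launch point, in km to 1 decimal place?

8.1 km

Leg 1 (279°, 6.3 km): east 6.3 sin 279° = -6.22, north 6.3 cos 279° = 0.99
Leg 2 (222°, 2.7 km): east 2.7 sin 222° = -1.81, north 2.7 cos 222° = -2.01
Net: -8.03 east, -1.02 north. Distance = √((-8.03)² + (-1.02)²) = 8.094 km.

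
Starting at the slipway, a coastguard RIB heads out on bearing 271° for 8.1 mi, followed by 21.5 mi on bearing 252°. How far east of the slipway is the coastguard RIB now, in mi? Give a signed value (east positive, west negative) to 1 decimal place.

Leg 1 (271°, 8.1 mi): east 8.1 sin 271° = -8.10, north 8.1 cos 271° = 0.14
Leg 2 (252°, 21.5 mi): east 21.5 sin 252° = -20.45, north 21.5 cos 252° = -6.64
Net east component: -28.55 mi.

-28.5 mi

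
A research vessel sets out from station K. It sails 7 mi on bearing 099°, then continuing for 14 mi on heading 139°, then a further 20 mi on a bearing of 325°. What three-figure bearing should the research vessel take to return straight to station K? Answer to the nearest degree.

224°

Leg 1 (099°, 7 mi): east 7 sin 99° = 6.91, north 7 cos 99° = -1.10
Leg 2 (139°, 14 mi): east 14 sin 139° = 9.18, north 14 cos 139° = -10.57
Leg 3 (325°, 20 mi): east 20 sin 325° = -11.47, north 20 cos 325° = 16.38
Net displacement: 4.63 east, 4.72 north. Direction back to start is (-4.63, -4.72): bearing = atan2(-4.63, -4.72) mod 360° = 224.42° ≈ 224°.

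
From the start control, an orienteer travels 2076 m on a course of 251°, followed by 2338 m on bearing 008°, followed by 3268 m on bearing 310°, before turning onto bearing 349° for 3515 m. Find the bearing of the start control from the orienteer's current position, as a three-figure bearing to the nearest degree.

146°

Leg 1 (251°, 2076 m): east 2076 sin 251° = -1962.90, north 2076 cos 251° = -675.88
Leg 2 (008°, 2338 m): east 2338 sin 8° = 325.39, north 2338 cos 8° = 2315.25
Leg 3 (310°, 3268 m): east 3268 sin 310° = -2503.43, north 3268 cos 310° = 2100.63
Leg 4 (349°, 3515 m): east 3515 sin 349° = -670.69, north 3515 cos 349° = 3450.42
Net displacement: -4811.64 east, 7190.42 north. Direction back to start is (4811.64, -7190.42): bearing = atan2(4811.64, -7190.42) mod 360° = 146.21° ≈ 146°.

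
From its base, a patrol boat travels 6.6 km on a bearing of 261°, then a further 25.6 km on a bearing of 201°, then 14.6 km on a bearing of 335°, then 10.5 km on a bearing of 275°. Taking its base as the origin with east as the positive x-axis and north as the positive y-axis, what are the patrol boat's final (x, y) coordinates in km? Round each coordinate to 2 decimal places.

(-32.32, -10.78)

Leg 1 (261°, 6.6 km): east 6.6 sin 261° = -6.52, north 6.6 cos 261° = -1.03
Leg 2 (201°, 25.6 km): east 25.6 sin 201° = -9.17, north 25.6 cos 201° = -23.90
Leg 3 (335°, 14.6 km): east 14.6 sin 335° = -6.17, north 14.6 cos 335° = 13.23
Leg 4 (275°, 10.5 km): east 10.5 sin 275° = -10.46, north 10.5 cos 275° = 0.92
Summing: -32.32 km east, -10.78 km north → (-32.32, -10.78).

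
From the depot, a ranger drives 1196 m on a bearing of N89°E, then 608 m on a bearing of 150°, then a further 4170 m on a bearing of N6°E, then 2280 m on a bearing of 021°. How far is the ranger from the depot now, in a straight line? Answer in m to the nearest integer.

6393 m

Leg 1 (N89°E, 1196 m): east 1196 sin 89° = 1195.82, north 1196 cos 89° = 20.87
Leg 2 (150°, 608 m): east 608 sin 150° = 304.00, north 608 cos 150° = -526.54
Leg 3 (N6°E, 4170 m): east 4170 sin 6° = 435.88, north 4170 cos 6° = 4147.16
Leg 4 (021°, 2280 m): east 2280 sin 21° = 817.08, north 2280 cos 21° = 2128.56
Net: 2752.78 east, 5770.05 north. Distance = √((2752.78)² + (5770.05)²) = 6393.064 m.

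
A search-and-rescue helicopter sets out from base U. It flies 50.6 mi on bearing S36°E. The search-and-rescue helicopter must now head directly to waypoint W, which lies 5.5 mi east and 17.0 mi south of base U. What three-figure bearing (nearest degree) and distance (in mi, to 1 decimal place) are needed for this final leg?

Leg 1 (S36°E, 50.6 mi): east 50.6 sin 144° = 29.74, north 50.6 cos 144° = -40.94
Current position: (29.74, -40.94). Target: (5.5, -17.0). Remaining: Δeast = -24.24, Δnorth = 23.94.
Bearing = atan2(-24.24, 23.94) mod 360° = 314.64°; distance = √((-24.24)² + (23.94)²) = 34.068 mi.

315°, 34.1 mi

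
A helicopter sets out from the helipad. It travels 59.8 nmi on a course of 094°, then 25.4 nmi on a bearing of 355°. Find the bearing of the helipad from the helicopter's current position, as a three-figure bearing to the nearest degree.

250°

Leg 1 (094°, 59.8 nmi): east 59.8 sin 94° = 59.65, north 59.8 cos 94° = -4.17
Leg 2 (355°, 25.4 nmi): east 25.4 sin 355° = -2.21, north 25.4 cos 355° = 25.30
Net displacement: 57.44 east, 21.13 north. Direction back to start is (-57.44, -21.13): bearing = atan2(-57.44, -21.13) mod 360° = 249.80° ≈ 250°.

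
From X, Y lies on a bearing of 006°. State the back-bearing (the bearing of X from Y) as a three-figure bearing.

Back-bearing = 006° + 180° = 186°.

186°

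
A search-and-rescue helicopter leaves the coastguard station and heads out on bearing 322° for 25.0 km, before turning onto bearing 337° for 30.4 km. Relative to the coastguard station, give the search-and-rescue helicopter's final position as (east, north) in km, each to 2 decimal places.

(-27.27, 47.68)

Leg 1 (322°, 25.0 km): east 25.0 sin 322° = -15.39, north 25.0 cos 322° = 19.70
Leg 2 (337°, 30.4 km): east 30.4 sin 337° = -11.88, north 30.4 cos 337° = 27.98
Summing: -27.27 km east, 47.68 km north → (-27.27, 47.68).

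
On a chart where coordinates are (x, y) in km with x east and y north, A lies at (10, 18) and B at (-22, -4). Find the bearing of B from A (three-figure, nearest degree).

Δeast = -22 − 10 = -32.00; Δnorth = -4 − 18 = -22.00.
Bearing = atan2(Δeast, Δnorth) mod 360° = 235.49° ≈ 235°.

235°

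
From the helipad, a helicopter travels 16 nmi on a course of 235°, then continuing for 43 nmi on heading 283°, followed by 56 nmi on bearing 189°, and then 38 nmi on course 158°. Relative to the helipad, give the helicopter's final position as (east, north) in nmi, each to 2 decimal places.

(-49.53, -90.05)

Leg 1 (235°, 16 nmi): east 16 sin 235° = -13.11, north 16 cos 235° = -9.18
Leg 2 (283°, 43 nmi): east 43 sin 283° = -41.90, north 43 cos 283° = 9.67
Leg 3 (189°, 56 nmi): east 56 sin 189° = -8.76, north 56 cos 189° = -55.31
Leg 4 (158°, 38 nmi): east 38 sin 158° = 14.24, north 38 cos 158° = -35.23
Summing: -49.53 nmi east, -90.05 nmi north → (-49.53, -90.05).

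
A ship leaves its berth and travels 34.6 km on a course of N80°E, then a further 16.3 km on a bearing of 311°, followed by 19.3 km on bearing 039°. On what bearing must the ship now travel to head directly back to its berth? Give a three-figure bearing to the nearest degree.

Leg 1 (N80°E, 34.6 km): east 34.6 sin 80° = 34.07, north 34.6 cos 80° = 6.01
Leg 2 (311°, 16.3 km): east 16.3 sin 311° = -12.30, north 16.3 cos 311° = 10.69
Leg 3 (039°, 19.3 km): east 19.3 sin 39° = 12.15, north 19.3 cos 39° = 15.00
Net displacement: 33.92 east, 31.70 north. Direction back to start is (-33.92, -31.70): bearing = atan2(-33.92, -31.70) mod 360° = 226.94° ≈ 227°.

227°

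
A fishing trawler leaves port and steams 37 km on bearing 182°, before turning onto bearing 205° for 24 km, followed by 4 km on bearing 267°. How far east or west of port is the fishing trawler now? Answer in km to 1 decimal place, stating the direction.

Leg 1 (182°, 37 km): east 37 sin 182° = -1.29, north 37 cos 182° = -36.98
Leg 2 (205°, 24 km): east 24 sin 205° = -10.14, north 24 cos 205° = -21.75
Leg 3 (267°, 4 km): east 4 sin 267° = -3.99, north 4 cos 267° = -0.21
Net east component: -15.43 km.

15.4 km west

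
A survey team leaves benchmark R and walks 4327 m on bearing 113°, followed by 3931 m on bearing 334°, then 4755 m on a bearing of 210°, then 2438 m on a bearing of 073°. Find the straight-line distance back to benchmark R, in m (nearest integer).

2710 m

Leg 1 (113°, 4327 m): east 4327 sin 113° = 3983.02, north 4327 cos 113° = -1690.69
Leg 2 (334°, 3931 m): east 3931 sin 334° = -1723.24, north 3931 cos 334° = 3533.16
Leg 3 (210°, 4755 m): east 4755 sin 210° = -2377.50, north 4755 cos 210° = -4117.95
Leg 4 (073°, 2438 m): east 2438 sin 73° = 2331.47, north 2438 cos 73° = 712.80
Net: 2213.76 east, -1562.68 north. Distance = √((2213.76)² + (-1562.68)²) = 2709.742 m.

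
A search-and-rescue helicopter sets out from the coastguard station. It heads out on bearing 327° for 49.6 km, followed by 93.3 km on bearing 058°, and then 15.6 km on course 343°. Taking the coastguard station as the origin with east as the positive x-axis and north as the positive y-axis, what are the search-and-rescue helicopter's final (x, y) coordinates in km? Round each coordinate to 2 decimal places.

(47.55, 105.96)

Leg 1 (327°, 49.6 km): east 49.6 sin 327° = -27.01, north 49.6 cos 327° = 41.60
Leg 2 (058°, 93.3 km): east 93.3 sin 58° = 79.12, north 93.3 cos 58° = 49.44
Leg 3 (343°, 15.6 km): east 15.6 sin 343° = -4.56, north 15.6 cos 343° = 14.92
Summing: 47.55 km east, 105.96 km north → (47.55, 105.96).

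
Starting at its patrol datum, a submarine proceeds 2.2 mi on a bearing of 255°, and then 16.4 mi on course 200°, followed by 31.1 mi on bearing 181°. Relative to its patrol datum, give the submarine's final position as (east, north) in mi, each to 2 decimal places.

(-8.28, -47.08)

Leg 1 (255°, 2.2 mi): east 2.2 sin 255° = -2.13, north 2.2 cos 255° = -0.57
Leg 2 (200°, 16.4 mi): east 16.4 sin 200° = -5.61, north 16.4 cos 200° = -15.41
Leg 3 (181°, 31.1 mi): east 31.1 sin 181° = -0.54, north 31.1 cos 181° = -31.10
Summing: -8.28 mi east, -47.08 mi north → (-8.28, -47.08).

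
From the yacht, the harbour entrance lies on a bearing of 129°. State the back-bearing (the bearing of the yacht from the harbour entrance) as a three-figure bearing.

Back-bearing = 129° + 180° = 309°.

309°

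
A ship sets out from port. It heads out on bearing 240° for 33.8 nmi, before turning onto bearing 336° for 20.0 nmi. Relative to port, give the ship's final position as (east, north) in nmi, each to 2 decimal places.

Leg 1 (240°, 33.8 nmi): east 33.8 sin 240° = -29.27, north 33.8 cos 240° = -16.90
Leg 2 (336°, 20.0 nmi): east 20.0 sin 336° = -8.13, north 20.0 cos 336° = 18.27
Summing: -37.41 nmi east, 1.37 nmi north → (-37.41, 1.37).

(-37.41, 1.37)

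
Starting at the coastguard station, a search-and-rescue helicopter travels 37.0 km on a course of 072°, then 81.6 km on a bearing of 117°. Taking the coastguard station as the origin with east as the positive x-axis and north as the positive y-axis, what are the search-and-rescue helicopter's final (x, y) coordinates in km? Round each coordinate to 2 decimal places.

(107.90, -25.61)

Leg 1 (072°, 37.0 km): east 37.0 sin 72° = 35.19, north 37.0 cos 72° = 11.43
Leg 2 (117°, 81.6 km): east 81.6 sin 117° = 72.71, north 81.6 cos 117° = -37.05
Summing: 107.90 km east, -25.61 km north → (107.90, -25.61).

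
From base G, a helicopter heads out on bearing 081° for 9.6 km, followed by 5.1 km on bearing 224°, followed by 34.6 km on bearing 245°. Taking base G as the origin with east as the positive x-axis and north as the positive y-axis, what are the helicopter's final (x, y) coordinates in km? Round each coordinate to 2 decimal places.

Leg 1 (081°, 9.6 km): east 9.6 sin 81° = 9.48, north 9.6 cos 81° = 1.50
Leg 2 (224°, 5.1 km): east 5.1 sin 224° = -3.54, north 5.1 cos 224° = -3.67
Leg 3 (245°, 34.6 km): east 34.6 sin 245° = -31.36, north 34.6 cos 245° = -14.62
Summing: -25.42 km east, -16.79 km north → (-25.42, -16.79).

(-25.42, -16.79)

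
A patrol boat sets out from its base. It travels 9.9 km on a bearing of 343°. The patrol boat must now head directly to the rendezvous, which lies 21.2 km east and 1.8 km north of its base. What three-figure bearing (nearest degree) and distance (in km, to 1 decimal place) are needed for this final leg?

108°, 25.3 km

Leg 1 (343°, 9.9 km): east 9.9 sin 343° = -2.89, north 9.9 cos 343° = 9.47
Current position: (-2.89, 9.47). Target: (21.2, 1.8). Remaining: Δeast = 24.09, Δnorth = -7.67.
Bearing = atan2(24.09, -7.67) mod 360° = 107.65°; distance = √((24.09)² + (-7.67)²) = 25.285 km.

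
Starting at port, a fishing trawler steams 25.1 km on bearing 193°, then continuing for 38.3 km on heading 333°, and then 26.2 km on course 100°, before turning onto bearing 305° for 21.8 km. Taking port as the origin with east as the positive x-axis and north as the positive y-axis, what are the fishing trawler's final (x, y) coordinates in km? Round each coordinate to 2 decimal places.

Leg 1 (193°, 25.1 km): east 25.1 sin 193° = -5.65, north 25.1 cos 193° = -24.46
Leg 2 (333°, 38.3 km): east 38.3 sin 333° = -17.39, north 38.3 cos 333° = 34.13
Leg 3 (100°, 26.2 km): east 26.2 sin 100° = 25.80, north 26.2 cos 100° = -4.55
Leg 4 (305°, 21.8 km): east 21.8 sin 305° = -17.86, north 21.8 cos 305° = 12.50
Summing: -15.09 km east, 17.62 km north → (-15.09, 17.62).

(-15.09, 17.62)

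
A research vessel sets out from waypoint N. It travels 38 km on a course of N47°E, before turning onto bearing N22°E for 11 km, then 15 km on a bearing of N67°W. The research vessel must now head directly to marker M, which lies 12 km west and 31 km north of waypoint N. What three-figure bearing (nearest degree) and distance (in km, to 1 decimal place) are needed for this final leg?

250°, 32.0 km

Leg 1 (N47°E, 38 km): east 38 sin 47° = 27.79, north 38 cos 47° = 25.92
Leg 2 (N22°E, 11 km): east 11 sin 22° = 4.12, north 11 cos 22° = 10.20
Leg 3 (N67°W, 15 km): east 15 sin 293° = -13.81, north 15 cos 293° = 5.86
Current position: (18.10, 41.98). Target: (-12, 31). Remaining: Δeast = -30.10, Δnorth = -10.98.
Bearing = atan2(-30.10, -10.98) mod 360° = 249.97°; distance = √((-30.10)² + (-10.98)²) = 32.043 km.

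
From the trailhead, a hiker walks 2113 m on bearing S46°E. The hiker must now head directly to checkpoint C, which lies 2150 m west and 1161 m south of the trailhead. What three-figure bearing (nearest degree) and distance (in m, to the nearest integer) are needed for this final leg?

Leg 1 (S46°E, 2113 m): east 2113 sin 134° = 1519.96, north 2113 cos 134° = -1467.81
Current position: (1519.96, -1467.81). Target: (-2150, -1161). Remaining: Δeast = -3669.96, Δnorth = 306.81.
Bearing = atan2(-3669.96, 306.81) mod 360° = 274.78°; distance = √((-3669.96)² + (306.81)²) = 3682.768 m.

275°, 3683 m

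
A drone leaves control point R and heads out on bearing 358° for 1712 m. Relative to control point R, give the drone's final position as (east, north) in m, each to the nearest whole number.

(-60, 1711)

Leg 1 (358°, 1712 m): east 1712 sin 358° = -59.75, north 1712 cos 358° = 1710.96
Summing: -59.75 m east, 1710.96 m north → (-60, 1711).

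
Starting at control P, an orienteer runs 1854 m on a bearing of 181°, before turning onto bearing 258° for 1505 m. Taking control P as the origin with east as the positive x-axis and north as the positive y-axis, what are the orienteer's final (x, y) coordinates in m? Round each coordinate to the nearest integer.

Leg 1 (181°, 1854 m): east 1854 sin 181° = -32.36, north 1854 cos 181° = -1853.72
Leg 2 (258°, 1505 m): east 1505 sin 258° = -1472.11, north 1505 cos 258° = -312.91
Summing: -1504.47 m east, -2166.62 m north → (-1504, -2167).

(-1504, -2167)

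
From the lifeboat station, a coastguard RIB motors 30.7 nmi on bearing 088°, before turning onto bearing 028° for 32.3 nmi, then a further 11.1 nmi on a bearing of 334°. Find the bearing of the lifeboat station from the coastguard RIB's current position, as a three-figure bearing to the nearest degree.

226°

Leg 1 (088°, 30.7 nmi): east 30.7 sin 88° = 30.68, north 30.7 cos 88° = 1.07
Leg 2 (028°, 32.3 nmi): east 32.3 sin 28° = 15.16, north 32.3 cos 28° = 28.52
Leg 3 (334°, 11.1 nmi): east 11.1 sin 334° = -4.87, north 11.1 cos 334° = 9.98
Net displacement: 40.98 east, 39.57 north. Direction back to start is (-40.98, -39.57): bearing = atan2(-40.98, -39.57) mod 360° = 226.00° ≈ 226°.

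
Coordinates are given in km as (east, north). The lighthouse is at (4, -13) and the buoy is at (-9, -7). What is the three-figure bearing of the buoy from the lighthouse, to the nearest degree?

Δeast = -9 − 4 = -13.00; Δnorth = -7 − -13 = 6.00.
Bearing = atan2(Δeast, Δnorth) mod 360° = 294.78° ≈ 295°.

295°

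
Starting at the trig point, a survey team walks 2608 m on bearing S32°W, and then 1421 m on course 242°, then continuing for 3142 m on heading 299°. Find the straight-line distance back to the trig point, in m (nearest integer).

5553 m

Leg 1 (S32°W, 2608 m): east 2608 sin 212° = -1382.03, north 2608 cos 212° = -2211.71
Leg 2 (242°, 1421 m): east 1421 sin 242° = -1254.67, north 1421 cos 242° = -667.12
Leg 3 (299°, 3142 m): east 3142 sin 299° = -2748.06, north 3142 cos 299° = 1523.27
Net: -5384.75 east, -1355.56 north. Distance = √((-5384.75)² + (-1355.56)²) = 5552.756 m.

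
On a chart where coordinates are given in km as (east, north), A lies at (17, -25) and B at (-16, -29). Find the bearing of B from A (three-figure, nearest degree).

Δeast = -16 − 17 = -33.00; Δnorth = -29 − -25 = -4.00.
Bearing = atan2(Δeast, Δnorth) mod 360° = 263.09° ≈ 263°.

263°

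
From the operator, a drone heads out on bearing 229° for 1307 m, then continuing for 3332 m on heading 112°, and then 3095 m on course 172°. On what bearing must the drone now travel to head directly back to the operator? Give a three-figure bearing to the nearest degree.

Leg 1 (229°, 1307 m): east 1307 sin 229° = -986.41, north 1307 cos 229° = -857.47
Leg 2 (112°, 3332 m): east 3332 sin 112° = 3089.38, north 3332 cos 112° = -1248.19
Leg 3 (172°, 3095 m): east 3095 sin 172° = 430.74, north 3095 cos 172° = -3064.88
Net displacement: 2533.71 east, -5170.54 north. Direction back to start is (-2533.71, 5170.54): bearing = atan2(-2533.71, 5170.54) mod 360° = 333.89° ≈ 334°.

334°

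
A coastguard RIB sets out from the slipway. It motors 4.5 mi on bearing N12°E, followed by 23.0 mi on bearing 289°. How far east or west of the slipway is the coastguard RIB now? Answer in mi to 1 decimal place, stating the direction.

Leg 1 (N12°E, 4.5 mi): east 4.5 sin 12° = 0.94, north 4.5 cos 12° = 4.40
Leg 2 (289°, 23.0 mi): east 23.0 sin 289° = -21.75, north 23.0 cos 289° = 7.49
Net east component: -20.81 mi.

20.8 mi west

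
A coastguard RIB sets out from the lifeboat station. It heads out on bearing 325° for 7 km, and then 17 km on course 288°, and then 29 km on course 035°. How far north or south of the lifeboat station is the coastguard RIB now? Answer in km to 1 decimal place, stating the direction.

34.7 km north

Leg 1 (325°, 7 km): east 7 sin 325° = -4.02, north 7 cos 325° = 5.73
Leg 2 (288°, 17 km): east 17 sin 288° = -16.17, north 17 cos 288° = 5.25
Leg 3 (035°, 29 km): east 29 sin 35° = 16.63, north 29 cos 35° = 23.76
Net north component: 34.74 km.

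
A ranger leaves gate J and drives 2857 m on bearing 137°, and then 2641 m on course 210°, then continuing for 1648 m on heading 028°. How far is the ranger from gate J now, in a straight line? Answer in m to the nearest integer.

Leg 1 (137°, 2857 m): east 2857 sin 137° = 1948.47, north 2857 cos 137° = -2089.48
Leg 2 (210°, 2641 m): east 2641 sin 210° = -1320.50, north 2641 cos 210° = -2287.17
Leg 3 (028°, 1648 m): east 1648 sin 28° = 773.69, north 1648 cos 28° = 1455.10
Net: 1401.66 east, -2921.55 north. Distance = √((1401.66)² + (-2921.55)²) = 3240.389 m.

3240 m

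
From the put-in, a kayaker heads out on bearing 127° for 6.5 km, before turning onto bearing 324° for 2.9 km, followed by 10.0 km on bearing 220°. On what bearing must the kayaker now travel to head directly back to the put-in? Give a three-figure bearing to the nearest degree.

018°

Leg 1 (127°, 6.5 km): east 6.5 sin 127° = 5.19, north 6.5 cos 127° = -3.91
Leg 2 (324°, 2.9 km): east 2.9 sin 324° = -1.70, north 2.9 cos 324° = 2.35
Leg 3 (220°, 10.0 km): east 10.0 sin 220° = -6.43, north 10.0 cos 220° = -7.66
Net displacement: -2.94 east, -9.23 north. Direction back to start is (2.94, 9.23): bearing = atan2(2.94, 9.23) mod 360° = 17.68° ≈ 018°.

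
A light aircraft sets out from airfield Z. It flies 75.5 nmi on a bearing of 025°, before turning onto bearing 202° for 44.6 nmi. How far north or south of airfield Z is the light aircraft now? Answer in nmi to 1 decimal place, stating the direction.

Leg 1 (025°, 75.5 nmi): east 75.5 sin 25° = 31.91, north 75.5 cos 25° = 68.43
Leg 2 (202°, 44.6 nmi): east 44.6 sin 202° = -16.71, north 44.6 cos 202° = -41.35
Net north component: 27.07 nmi.

27.1 nmi north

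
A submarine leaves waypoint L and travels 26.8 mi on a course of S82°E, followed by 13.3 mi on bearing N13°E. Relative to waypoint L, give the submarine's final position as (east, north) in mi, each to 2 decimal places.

(29.53, 9.23)

Leg 1 (S82°E, 26.8 mi): east 26.8 sin 98° = 26.54, north 26.8 cos 98° = -3.73
Leg 2 (N13°E, 13.3 mi): east 13.3 sin 13° = 2.99, north 13.3 cos 13° = 12.96
Summing: 29.53 mi east, 9.23 mi north → (29.53, 9.23).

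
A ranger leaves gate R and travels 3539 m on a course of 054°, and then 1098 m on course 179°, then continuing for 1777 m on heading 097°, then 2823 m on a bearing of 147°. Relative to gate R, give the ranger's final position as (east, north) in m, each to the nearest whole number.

(6184, -1602)

Leg 1 (054°, 3539 m): east 3539 sin 54° = 2863.11, north 3539 cos 54° = 2080.17
Leg 2 (179°, 1098 m): east 1098 sin 179° = 19.16, north 1098 cos 179° = -1097.83
Leg 3 (097°, 1777 m): east 1777 sin 97° = 1763.75, north 1777 cos 97° = -216.56
Leg 4 (147°, 2823 m): east 2823 sin 147° = 1537.52, north 2823 cos 147° = -2367.57
Summing: 6183.54 m east, -1601.79 m north → (6184, -1602).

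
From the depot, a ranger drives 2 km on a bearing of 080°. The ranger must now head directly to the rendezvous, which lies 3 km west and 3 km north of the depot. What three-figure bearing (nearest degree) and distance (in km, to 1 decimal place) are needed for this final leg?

298°, 5.6 km

Leg 1 (080°, 2 km): east 2 sin 80° = 1.97, north 2 cos 80° = 0.35
Current position: (1.97, 0.35). Target: (-3, 3). Remaining: Δeast = -4.97, Δnorth = 2.65.
Bearing = atan2(-4.97, 2.65) mod 360° = 298.09°; distance = √((-4.97)² + (2.65)²) = 5.633 km.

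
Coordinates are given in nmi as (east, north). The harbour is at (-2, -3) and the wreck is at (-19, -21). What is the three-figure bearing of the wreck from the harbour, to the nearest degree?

223°

Δeast = -19 − -2 = -17.00; Δnorth = -21 − -3 = -18.00.
Bearing = atan2(Δeast, Δnorth) mod 360° = 223.36° ≈ 223°.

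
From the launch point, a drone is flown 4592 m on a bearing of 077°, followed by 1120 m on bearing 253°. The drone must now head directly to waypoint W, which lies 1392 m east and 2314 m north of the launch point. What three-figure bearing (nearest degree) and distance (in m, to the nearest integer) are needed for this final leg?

Leg 1 (077°, 4592 m): east 4592 sin 77° = 4474.31, north 4592 cos 77° = 1032.98
Leg 2 (253°, 1120 m): east 1120 sin 253° = -1071.06, north 1120 cos 253° = -327.46
Current position: (3403.25, 705.52). Target: (1392, 2314). Remaining: Δeast = -2011.25, Δnorth = 1608.48.
Bearing = atan2(-2011.25, 1608.48) mod 360° = 308.65°; distance = √((-2011.25)² + (1608.48)²) = 2575.329 m.

309°, 2575 m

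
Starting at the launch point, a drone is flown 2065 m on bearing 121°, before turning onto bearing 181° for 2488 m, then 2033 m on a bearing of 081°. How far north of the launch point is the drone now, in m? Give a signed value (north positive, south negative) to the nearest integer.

-3233 m

Leg 1 (121°, 2065 m): east 2065 sin 121° = 1770.05, north 2065 cos 121° = -1063.55
Leg 2 (181°, 2488 m): east 2488 sin 181° = -43.42, north 2488 cos 181° = -2487.62
Leg 3 (081°, 2033 m): east 2033 sin 81° = 2007.97, north 2033 cos 81° = 318.03
Net north component: -3233.14 m.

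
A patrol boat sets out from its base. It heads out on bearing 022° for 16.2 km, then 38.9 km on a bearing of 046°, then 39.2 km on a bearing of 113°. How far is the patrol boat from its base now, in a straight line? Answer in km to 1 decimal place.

Leg 1 (022°, 16.2 km): east 16.2 sin 22° = 6.07, north 16.2 cos 22° = 15.02
Leg 2 (046°, 38.9 km): east 38.9 sin 46° = 27.98, north 38.9 cos 46° = 27.02
Leg 3 (113°, 39.2 km): east 39.2 sin 113° = 36.08, north 39.2 cos 113° = -15.32
Net: 70.13 east, 26.73 north. Distance = √((70.13)² + (26.73)²) = 75.054 km.

75.1 km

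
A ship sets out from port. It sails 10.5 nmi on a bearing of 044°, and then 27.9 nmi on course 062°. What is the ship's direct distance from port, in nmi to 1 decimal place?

38.0 nmi

Leg 1 (044°, 10.5 nmi): east 10.5 sin 44° = 7.29, north 10.5 cos 44° = 7.55
Leg 2 (062°, 27.9 nmi): east 27.9 sin 62° = 24.63, north 27.9 cos 62° = 13.10
Net: 31.93 east, 20.65 north. Distance = √((31.93)² + (20.65)²) = 38.025 nmi.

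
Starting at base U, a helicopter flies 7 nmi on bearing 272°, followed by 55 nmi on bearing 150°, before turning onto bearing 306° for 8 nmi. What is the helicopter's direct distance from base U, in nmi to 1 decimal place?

44.9 nmi

Leg 1 (272°, 7 nmi): east 7 sin 272° = -7.00, north 7 cos 272° = 0.24
Leg 2 (150°, 55 nmi): east 55 sin 150° = 27.50, north 55 cos 150° = -47.63
Leg 3 (306°, 8 nmi): east 8 sin 306° = -6.47, north 8 cos 306° = 4.70
Net: 14.03 east, -42.68 north. Distance = √((14.03)² + (-42.68)²) = 44.932 nmi.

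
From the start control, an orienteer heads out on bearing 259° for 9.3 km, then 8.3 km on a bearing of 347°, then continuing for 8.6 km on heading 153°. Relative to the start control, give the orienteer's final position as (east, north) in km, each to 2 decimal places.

(-7.09, -1.35)

Leg 1 (259°, 9.3 km): east 9.3 sin 259° = -9.13, north 9.3 cos 259° = -1.77
Leg 2 (347°, 8.3 km): east 8.3 sin 347° = -1.87, north 8.3 cos 347° = 8.09
Leg 3 (153°, 8.6 km): east 8.6 sin 153° = 3.90, north 8.6 cos 153° = -7.66
Summing: -7.09 km east, -1.35 km north → (-7.09, -1.35).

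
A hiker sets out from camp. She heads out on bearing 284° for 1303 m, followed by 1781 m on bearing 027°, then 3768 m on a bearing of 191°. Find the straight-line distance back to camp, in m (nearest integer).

2147 m

Leg 1 (284°, 1303 m): east 1303 sin 284° = -1264.30, north 1303 cos 284° = 315.22
Leg 2 (027°, 1781 m): east 1781 sin 27° = 808.56, north 1781 cos 27° = 1586.88
Leg 3 (191°, 3768 m): east 3768 sin 191° = -718.97, north 3768 cos 191° = -3698.77
Net: -1174.71 east, -1796.66 north. Distance = √((-1174.71)² + (-1796.66)²) = 2146.611 m.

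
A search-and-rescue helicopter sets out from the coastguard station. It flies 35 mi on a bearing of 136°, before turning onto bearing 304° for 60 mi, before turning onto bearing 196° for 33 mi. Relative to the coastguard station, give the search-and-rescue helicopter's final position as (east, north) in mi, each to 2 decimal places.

(-34.53, -23.35)

Leg 1 (136°, 35 mi): east 35 sin 136° = 24.31, north 35 cos 136° = -25.18
Leg 2 (304°, 60 mi): east 60 sin 304° = -49.74, north 60 cos 304° = 33.55
Leg 3 (196°, 33 mi): east 33 sin 196° = -9.10, north 33 cos 196° = -31.72
Summing: -34.53 mi east, -23.35 mi north → (-34.53, -23.35).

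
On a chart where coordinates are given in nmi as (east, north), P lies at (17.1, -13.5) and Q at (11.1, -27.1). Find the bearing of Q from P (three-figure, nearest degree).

Δeast = 11.1 − 17.1 = -6.00; Δnorth = -27.1 − -13.5 = -13.60.
Bearing = atan2(Δeast, Δnorth) mod 360° = 203.81° ≈ 204°.

204°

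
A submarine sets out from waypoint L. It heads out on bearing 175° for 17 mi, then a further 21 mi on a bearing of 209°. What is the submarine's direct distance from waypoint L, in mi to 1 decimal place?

36.4 mi

Leg 1 (175°, 17 mi): east 17 sin 175° = 1.48, north 17 cos 175° = -16.94
Leg 2 (209°, 21 mi): east 21 sin 209° = -10.18, north 21 cos 209° = -18.37
Net: -8.70 east, -35.30 north. Distance = √((-8.70)² + (-35.30)²) = 36.358 mi.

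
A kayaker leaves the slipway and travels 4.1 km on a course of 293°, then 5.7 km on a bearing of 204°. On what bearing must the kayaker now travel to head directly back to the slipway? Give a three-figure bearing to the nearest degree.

059°

Leg 1 (293°, 4.1 km): east 4.1 sin 293° = -3.77, north 4.1 cos 293° = 1.60
Leg 2 (204°, 5.7 km): east 5.7 sin 204° = -2.32, north 5.7 cos 204° = -5.21
Net displacement: -6.09 east, -3.61 north. Direction back to start is (6.09, 3.61): bearing = atan2(6.09, 3.61) mod 360° = 59.39° ≈ 059°.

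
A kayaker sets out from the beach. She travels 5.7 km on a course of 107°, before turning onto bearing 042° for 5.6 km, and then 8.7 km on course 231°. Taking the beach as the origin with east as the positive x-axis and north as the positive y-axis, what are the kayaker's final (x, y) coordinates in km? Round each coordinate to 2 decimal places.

(2.44, -2.98)

Leg 1 (107°, 5.7 km): east 5.7 sin 107° = 5.45, north 5.7 cos 107° = -1.67
Leg 2 (042°, 5.6 km): east 5.6 sin 42° = 3.75, north 5.6 cos 42° = 4.16
Leg 3 (231°, 8.7 km): east 8.7 sin 231° = -6.76, north 8.7 cos 231° = -5.48
Summing: 2.44 km east, -2.98 km north → (2.44, -2.98).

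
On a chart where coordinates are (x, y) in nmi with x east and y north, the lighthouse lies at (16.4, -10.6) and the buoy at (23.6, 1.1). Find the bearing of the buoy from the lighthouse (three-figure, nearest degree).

032°

Δeast = 23.6 − 16.4 = 7.20; Δnorth = 1.1 − -10.6 = 11.70.
Bearing = atan2(Δeast, Δnorth) mod 360° = 31.61° ≈ 032°.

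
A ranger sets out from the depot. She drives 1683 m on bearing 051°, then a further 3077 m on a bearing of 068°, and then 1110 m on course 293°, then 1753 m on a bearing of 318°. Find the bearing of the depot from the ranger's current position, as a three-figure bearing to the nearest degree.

Leg 1 (051°, 1683 m): east 1683 sin 51° = 1307.94, north 1683 cos 51° = 1059.15
Leg 2 (068°, 3077 m): east 3077 sin 68° = 2852.94, north 3077 cos 68° = 1152.66
Leg 3 (293°, 1110 m): east 1110 sin 293° = -1021.76, north 1110 cos 293° = 433.71
Leg 4 (318°, 1753 m): east 1753 sin 318° = -1172.99, north 1753 cos 318° = 1302.73
Net displacement: 1966.14 east, 3948.26 north. Direction back to start is (-1966.14, -3948.26): bearing = atan2(-1966.14, -3948.26) mod 360° = 206.47° ≈ 206°.

206°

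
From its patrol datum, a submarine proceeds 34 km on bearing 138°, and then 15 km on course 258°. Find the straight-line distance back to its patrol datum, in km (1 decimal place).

29.5 km

Leg 1 (138°, 34 km): east 34 sin 138° = 22.75, north 34 cos 138° = -25.27
Leg 2 (258°, 15 km): east 15 sin 258° = -14.67, north 15 cos 258° = -3.12
Net: 8.08 east, -28.39 north. Distance = √((8.08)² + (-28.39)²) = 29.513 km.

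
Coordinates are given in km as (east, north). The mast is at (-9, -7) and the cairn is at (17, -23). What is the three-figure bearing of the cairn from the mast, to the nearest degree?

Δeast = 17 − -9 = 26.00; Δnorth = -23 − -7 = -16.00.
Bearing = atan2(Δeast, Δnorth) mod 360° = 121.61° ≈ 122°.

122°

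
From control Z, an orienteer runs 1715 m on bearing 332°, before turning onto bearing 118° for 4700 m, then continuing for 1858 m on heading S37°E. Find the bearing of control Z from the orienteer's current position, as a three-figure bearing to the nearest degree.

296°

Leg 1 (332°, 1715 m): east 1715 sin 332° = -805.14, north 1715 cos 332° = 1514.26
Leg 2 (118°, 4700 m): east 4700 sin 118° = 4149.85, north 4700 cos 118° = -2206.52
Leg 3 (S37°E, 1858 m): east 1858 sin 143° = 1118.17, north 1858 cos 143° = -1483.86
Net displacement: 4462.88 east, -2176.13 north. Direction back to start is (-4462.88, 2176.13): bearing = atan2(-4462.88, 2176.13) mod 360° = 295.99° ≈ 296°.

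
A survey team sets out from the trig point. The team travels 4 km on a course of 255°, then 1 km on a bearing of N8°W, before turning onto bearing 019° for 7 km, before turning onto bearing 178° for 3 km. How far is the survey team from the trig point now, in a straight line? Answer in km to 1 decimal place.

Leg 1 (255°, 4 km): east 4 sin 255° = -3.86, north 4 cos 255° = -1.04
Leg 2 (N8°W, 1 km): east 1 sin 352° = -0.14, north 1 cos 352° = 0.99
Leg 3 (019°, 7 km): east 7 sin 19° = 2.28, north 7 cos 19° = 6.62
Leg 4 (178°, 3 km): east 3 sin 178° = 0.10, north 3 cos 178° = -3.00
Net: -1.62 east, 3.58 north. Distance = √((-1.62)² + (3.58)²) = 3.925 km.

3.9 km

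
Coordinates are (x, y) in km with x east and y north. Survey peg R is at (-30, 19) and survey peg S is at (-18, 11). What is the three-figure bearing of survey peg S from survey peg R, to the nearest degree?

124°

Δeast = -18 − -30 = 12.00; Δnorth = 11 − 19 = -8.00.
Bearing = atan2(Δeast, Δnorth) mod 360° = 123.69° ≈ 124°.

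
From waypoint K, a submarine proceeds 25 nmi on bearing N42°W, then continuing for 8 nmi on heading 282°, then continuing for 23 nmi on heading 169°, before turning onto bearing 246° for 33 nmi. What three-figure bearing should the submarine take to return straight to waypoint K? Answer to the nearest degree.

Leg 1 (N42°W, 25 nmi): east 25 sin 318° = -16.73, north 25 cos 318° = 18.58
Leg 2 (282°, 8 nmi): east 8 sin 282° = -7.83, north 8 cos 282° = 1.66
Leg 3 (169°, 23 nmi): east 23 sin 169° = 4.39, north 23 cos 169° = -22.58
Leg 4 (246°, 33 nmi): east 33 sin 246° = -30.15, north 33 cos 246° = -13.42
Net displacement: -50.31 east, -15.76 north. Direction back to start is (50.31, 15.76): bearing = atan2(50.31, 15.76) mod 360° = 72.61° ≈ 073°.

073°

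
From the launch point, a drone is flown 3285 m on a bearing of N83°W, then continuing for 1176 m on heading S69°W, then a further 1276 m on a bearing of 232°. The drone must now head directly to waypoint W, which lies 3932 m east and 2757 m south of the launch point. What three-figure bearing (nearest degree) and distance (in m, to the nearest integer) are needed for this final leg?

102°, 9498 m

Leg 1 (N83°W, 3285 m): east 3285 sin 277° = -3260.51, north 3285 cos 277° = 400.34
Leg 2 (S69°W, 1176 m): east 1176 sin 249° = -1097.89, north 1176 cos 249° = -421.44
Leg 3 (232°, 1276 m): east 1276 sin 232° = -1005.50, north 1276 cos 232° = -785.58
Current position: (-5363.91, -806.68). Target: (3932, -2757). Remaining: Δeast = 9295.91, Δnorth = -1950.32.
Bearing = atan2(9295.91, -1950.32) mod 360° = 101.85°; distance = √((9295.91)² + (-1950.32)²) = 9498.295 m.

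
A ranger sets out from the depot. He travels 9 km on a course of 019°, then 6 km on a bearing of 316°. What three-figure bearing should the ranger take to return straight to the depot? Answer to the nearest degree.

174°

Leg 1 (019°, 9 km): east 9 sin 19° = 2.93, north 9 cos 19° = 8.51
Leg 2 (316°, 6 km): east 6 sin 316° = -4.17, north 6 cos 316° = 4.32
Net displacement: -1.24 east, 12.83 north. Direction back to start is (1.24, -12.83): bearing = atan2(1.24, -12.83) mod 360° = 174.49° ≈ 174°.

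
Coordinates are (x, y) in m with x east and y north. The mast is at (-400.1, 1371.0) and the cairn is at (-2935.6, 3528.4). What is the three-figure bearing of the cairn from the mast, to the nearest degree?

310°

Δeast = -2935.6 − -400.1 = -2535.50; Δnorth = 3528.4 − 1371.0 = 2157.40.
Bearing = atan2(Δeast, Δnorth) mod 360° = 310.39° ≈ 310°.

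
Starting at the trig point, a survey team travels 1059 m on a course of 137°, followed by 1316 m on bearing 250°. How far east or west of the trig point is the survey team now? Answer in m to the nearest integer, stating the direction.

Leg 1 (137°, 1059 m): east 1059 sin 137° = 722.24, north 1059 cos 137° = -774.50
Leg 2 (250°, 1316 m): east 1316 sin 250° = -1236.64, north 1316 cos 250° = -450.10
Net east component: -514.40 m.

514 m west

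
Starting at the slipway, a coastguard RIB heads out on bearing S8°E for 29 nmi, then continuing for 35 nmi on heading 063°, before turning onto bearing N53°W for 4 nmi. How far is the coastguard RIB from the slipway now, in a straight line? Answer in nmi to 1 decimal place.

Leg 1 (S8°E, 29 nmi): east 29 sin 172° = 4.04, north 29 cos 172° = -28.72
Leg 2 (063°, 35 nmi): east 35 sin 63° = 31.19, north 35 cos 63° = 15.89
Leg 3 (N53°W, 4 nmi): east 4 sin 307° = -3.19, north 4 cos 307° = 2.41
Net: 32.03 east, -10.42 north. Distance = √((32.03)² + (-10.42)²) = 33.679 nmi.

33.7 nmi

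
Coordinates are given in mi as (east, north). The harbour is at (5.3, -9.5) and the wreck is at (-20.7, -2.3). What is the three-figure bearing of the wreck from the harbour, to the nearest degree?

285°

Δeast = -20.7 − 5.3 = -26.00; Δnorth = -2.3 − -9.5 = 7.20.
Bearing = atan2(Δeast, Δnorth) mod 360° = 285.48° ≈ 285°.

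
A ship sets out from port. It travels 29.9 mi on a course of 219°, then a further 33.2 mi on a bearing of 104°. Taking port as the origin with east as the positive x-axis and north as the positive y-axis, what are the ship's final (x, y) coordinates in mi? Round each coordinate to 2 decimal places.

Leg 1 (219°, 29.9 mi): east 29.9 sin 219° = -18.82, north 29.9 cos 219° = -23.24
Leg 2 (104°, 33.2 mi): east 33.2 sin 104° = 32.21, north 33.2 cos 104° = -8.03
Summing: 13.40 mi east, -31.27 mi north → (13.40, -31.27).

(13.40, -31.27)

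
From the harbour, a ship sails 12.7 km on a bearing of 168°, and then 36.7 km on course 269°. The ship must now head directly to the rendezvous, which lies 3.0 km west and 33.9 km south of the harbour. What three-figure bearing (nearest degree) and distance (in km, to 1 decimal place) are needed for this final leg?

124°, 37.4 km

Leg 1 (168°, 12.7 km): east 12.7 sin 168° = 2.64, north 12.7 cos 168° = -12.42
Leg 2 (269°, 36.7 km): east 36.7 sin 269° = -36.69, north 36.7 cos 269° = -0.64
Current position: (-34.05, -13.06). Target: (-3.0, -33.9). Remaining: Δeast = 31.05, Δnorth = -20.84.
Bearing = atan2(31.05, -20.84) mod 360° = 123.86°; distance = √((31.05)² + (-20.84)²) = 37.397 km.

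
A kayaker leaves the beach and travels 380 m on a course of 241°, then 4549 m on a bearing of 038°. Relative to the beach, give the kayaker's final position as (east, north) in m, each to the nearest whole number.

(2468, 3400)

Leg 1 (241°, 380 m): east 380 sin 241° = -332.36, north 380 cos 241° = -184.23
Leg 2 (038°, 4549 m): east 4549 sin 38° = 2800.64, north 4549 cos 38° = 3584.66
Summing: 2468.29 m east, 3400.43 m north → (2468, 3400).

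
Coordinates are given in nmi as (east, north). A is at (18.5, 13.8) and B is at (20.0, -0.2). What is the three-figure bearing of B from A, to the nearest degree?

174°

Δeast = 20.0 − 18.5 = 1.50; Δnorth = -0.2 − 13.8 = -14.00.
Bearing = atan2(Δeast, Δnorth) mod 360° = 173.88° ≈ 174°.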